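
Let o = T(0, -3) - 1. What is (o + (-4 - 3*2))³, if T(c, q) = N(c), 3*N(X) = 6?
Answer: -729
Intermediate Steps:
N(X) = 2 (N(X) = (⅓)*6 = 2)
T(c, q) = 2
o = 1 (o = 2 - 1 = 1)
(o + (-4 - 3*2))³ = (1 + (-4 - 3*2))³ = (1 + (-4 - 6))³ = (1 - 10)³ = (-9)³ = -729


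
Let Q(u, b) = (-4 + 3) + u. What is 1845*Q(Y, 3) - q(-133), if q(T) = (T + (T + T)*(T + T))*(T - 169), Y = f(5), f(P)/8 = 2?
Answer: 21355821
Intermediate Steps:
f(P) = 16 (f(P) = 8*2 = 16)
Y = 16
Q(u, b) = -1 + u
q(T) = (-169 + T)*(T + 4*T**2) (q(T) = (T + (2*T)*(2*T))*(-169 + T) = (T + 4*T**2)*(-169 + T) = (-169 + T)*(T + 4*T**2))
1845*Q(Y, 3) - q(-133) = 1845*(-1 + 16) - (-133)*(-169 - 675*(-133) + 4*(-133)**2) = 1845*15 - (-133)*(-169 + 89775 + 4*17689) = 27675 - (-133)*(-169 + 89775 + 70756) = 27675 - (-133)*160362 = 27675 - 1*(-21328146) = 27675 + 21328146 = 21355821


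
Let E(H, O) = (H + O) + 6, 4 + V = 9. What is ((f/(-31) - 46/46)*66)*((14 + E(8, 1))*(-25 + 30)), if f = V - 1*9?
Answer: -258390/31 ≈ -8335.2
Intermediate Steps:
V = 5 (V = -4 + 9 = 5)
f = -4 (f = 5 - 1*9 = 5 - 9 = -4)
E(H, O) = 6 + H + O
((f/(-31) - 46/46)*66)*((14 + E(8, 1))*(-25 + 30)) = ((-4/(-31) - 46/46)*66)*((14 + (6 + 8 + 1))*(-25 + 30)) = ((-4*(-1/31) - 46*1/46)*66)*((14 + 15)*5) = ((4/31 - 1)*66)*(29*5) = -27/31*66*145 = -1782/31*145 = -258390/31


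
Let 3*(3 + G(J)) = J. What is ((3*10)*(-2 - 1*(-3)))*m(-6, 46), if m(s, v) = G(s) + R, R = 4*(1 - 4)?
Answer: -510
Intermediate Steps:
G(J) = -3 + J/3
R = -12 (R = 4*(-3) = -12)
m(s, v) = -15 + s/3 (m(s, v) = (-3 + s/3) - 12 = -15 + s/3)
((3*10)*(-2 - 1*(-3)))*m(-6, 46) = ((3*10)*(-2 - 1*(-3)))*(-15 + (⅓)*(-6)) = (30*(-2 + 3))*(-15 - 2) = (30*1)*(-17) = 30*(-17) = -510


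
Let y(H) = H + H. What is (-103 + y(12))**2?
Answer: 6241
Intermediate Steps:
y(H) = 2*H
(-103 + y(12))**2 = (-103 + 2*12)**2 = (-103 + 24)**2 = (-79)**2 = 6241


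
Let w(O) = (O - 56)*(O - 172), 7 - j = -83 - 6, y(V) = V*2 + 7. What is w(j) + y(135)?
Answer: -2763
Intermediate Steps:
y(V) = 7 + 2*V (y(V) = 2*V + 7 = 7 + 2*V)
j = 96 (j = 7 - (-83 - 6) = 7 - 1*(-89) = 7 + 89 = 96)
w(O) = (-172 + O)*(-56 + O) (w(O) = (-56 + O)*(-172 + O) = (-172 + O)*(-56 + O))
w(j) + y(135) = (9632 + 96**2 - 228*96) + (7 + 2*135) = (9632 + 9216 - 21888) + (7 + 270) = -3040 + 277 = -2763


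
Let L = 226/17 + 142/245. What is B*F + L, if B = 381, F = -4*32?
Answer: -203060936/4165 ≈ -48754.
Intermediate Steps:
F = -128
L = 57784/4165 (L = 226*(1/17) + 142*(1/245) = 226/17 + 142/245 = 57784/4165 ≈ 13.874)
B*F + L = 381*(-128) + 57784/4165 = -48768 + 57784/4165 = -203060936/4165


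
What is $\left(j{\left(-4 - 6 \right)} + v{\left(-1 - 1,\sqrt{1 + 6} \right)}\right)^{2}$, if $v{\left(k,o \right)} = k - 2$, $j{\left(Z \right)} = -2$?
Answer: $36$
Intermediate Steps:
$v{\left(k,o \right)} = -2 + k$ ($v{\left(k,o \right)} = k - 2 = -2 + k$)
$\left(j{\left(-4 - 6 \right)} + v{\left(-1 - 1,\sqrt{1 + 6} \right)}\right)^{2} = \left(-2 - 4\right)^{2} = \left(-6\right)^{2} = 36$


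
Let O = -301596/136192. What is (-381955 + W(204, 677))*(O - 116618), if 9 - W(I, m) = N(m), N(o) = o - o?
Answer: 758293638536299/17024 ≈ 4.4543e+10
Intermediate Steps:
O = -75399/34048 (O = -301596*1/136192 = -75399/34048 ≈ -2.2145)
N(o) = 0
W(I, m) = 9 (W(I, m) = 9 - 1*0 = 9 + 0 = 9)
(-381955 + W(204, 677))*(O - 116618) = (-381955 + 9)*(-75399/34048 - 116618) = -381946*(-3970685063/34048) = 758293638536299/17024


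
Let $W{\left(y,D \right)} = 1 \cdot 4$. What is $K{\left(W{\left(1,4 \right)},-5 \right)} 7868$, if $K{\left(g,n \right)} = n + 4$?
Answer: $-7868$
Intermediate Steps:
$W{\left(y,D \right)} = 4$
$K{\left(g,n \right)} = 4 + n$
$K{\left(W{\left(1,4 \right)},-5 \right)} 7868 = \left(4 - 5\right) 7868 = \left(-1\right) 7868 = -7868$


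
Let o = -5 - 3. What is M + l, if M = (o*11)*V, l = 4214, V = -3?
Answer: 4478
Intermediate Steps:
o = -8
M = 264 (M = -8*11*(-3) = -88*(-3) = 264)
M + l = 264 + 4214 = 4478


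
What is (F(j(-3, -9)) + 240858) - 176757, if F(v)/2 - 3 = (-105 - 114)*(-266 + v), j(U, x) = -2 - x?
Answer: 177549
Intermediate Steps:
F(v) = 116514 - 438*v (F(v) = 6 + 2*((-105 - 114)*(-266 + v)) = 6 + 2*(-219*(-266 + v)) = 6 + 2*(58254 - 219*v) = 6 + (116508 - 438*v) = 116514 - 438*v)
(F(j(-3, -9)) + 240858) - 176757 = ((116514 - 438*(-2 - 1*(-9))) + 240858) - 176757 = ((116514 - 438*(-2 + 9)) + 240858) - 176757 = ((116514 - 438*7) + 240858) - 176757 = ((116514 - 3066) + 240858) - 176757 = (113448 + 240858) - 176757 = 354306 - 176757 = 177549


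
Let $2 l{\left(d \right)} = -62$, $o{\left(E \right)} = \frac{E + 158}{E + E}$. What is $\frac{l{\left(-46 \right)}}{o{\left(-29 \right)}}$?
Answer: $\frac{1798}{129} \approx 13.938$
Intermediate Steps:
$o{\left(E \right)} = \frac{158 + E}{2 E}$
$l{\left(d \right)} = -31$ ($l{\left(d \right)} = \frac{1}{2} \left(-62\right) = -31$)
$\frac{l{\left(-46 \right)}}{o{\left(-29 \right)}} = - \frac{31}{\frac{1}{2} \frac{1}{-29} \left(158 - 29\right)} = - \frac{31}{\frac{1}{2} \left(- \frac{1}{29}\right) 129} = - \frac{31}{- \frac{129}{58}} = \left(-31\right) \left(- \frac{58}{129}\right) = \frac{1798}{129}$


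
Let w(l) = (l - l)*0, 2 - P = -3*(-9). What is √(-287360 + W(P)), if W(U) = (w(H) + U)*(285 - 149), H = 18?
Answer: 2*I*√72690 ≈ 539.22*I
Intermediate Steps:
P = -25 (P = 2 - (-3)*(-9) = 2 - 1*27 = 2 - 27 = -25)
w(l) = 0 (w(l) = 0*0 = 0)
W(U) = 136*U (W(U) = (0 + U)*(285 - 149) = U*136 = 136*U)
√(-287360 + W(P)) = √(-287360 + 136*(-25)) = √(-287360 - 3400) = √(-290760) = 2*I*√72690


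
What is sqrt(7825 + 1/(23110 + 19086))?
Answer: 41*sqrt(2072045129)/21098 ≈ 88.459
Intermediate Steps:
sqrt(7825 + 1/(23110 + 19086)) = sqrt(7825 + 1/42196) = sqrt(330183701/42196) = 41*sqrt(2072045129)/21098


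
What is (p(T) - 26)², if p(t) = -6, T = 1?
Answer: 1024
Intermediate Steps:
(p(T) - 26)² = (-6 - 26)² = (-32)² = 1024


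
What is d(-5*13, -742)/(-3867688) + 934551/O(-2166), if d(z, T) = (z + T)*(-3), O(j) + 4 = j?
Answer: -1807278470829/4196441480 ≈ -430.67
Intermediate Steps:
O(j) = -4 + j
d(z, T) = -3*T - 3*z (d(z, T) = (T + z)*(-3) = -3*T - 3*z)
d(-5*13, -742)/(-3867688) + 934551/O(-2166) = (-3*(-742) - (-15)*13)/(-3867688) + 934551/(-4 - 2166) = (2226 - 3*(-65))*(-1/3867688) + 934551/(-2170) = (2226 + 195)*(-1/3867688) + 934551*(-1/2170) = 2421*(-1/3867688) - 934551/2170 = -2421/3867688 - 934551/2170 = -1807278470829/4196441480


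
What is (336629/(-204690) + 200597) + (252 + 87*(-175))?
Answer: 37995039931/204690 ≈ 1.8562e+5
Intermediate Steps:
(336629/(-204690) + 200597) + (252 + 87*(-175)) = (336629*(-1/204690) + 200597) + (252 - 15225) = (-336629/204690 + 200597) - 14973 = 41059863301/204690 - 14973 = 37995039931/204690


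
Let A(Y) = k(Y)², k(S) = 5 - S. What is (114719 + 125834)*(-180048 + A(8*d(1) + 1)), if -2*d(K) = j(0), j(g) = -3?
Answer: -43295691152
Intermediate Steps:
d(K) = 3/2 (d(K) = -½*(-3) = 3/2)
A(Y) = (5 - Y)²
(114719 + 125834)*(-180048 + A(8*d(1) + 1)) = (114719 + 125834)*(-180048 + (-5 + (8*(3/2) + 1))²) = 240553*(-180048 + (-5 + (12 + 1))²) = 240553*(-180048 + (-5 + 13)²) = 240553*(-180048 + 8²) = 240553*(-180048 + 64) = 240553*(-179984) = -43295691152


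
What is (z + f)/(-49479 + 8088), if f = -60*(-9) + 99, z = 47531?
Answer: -48170/41391 ≈ -1.1638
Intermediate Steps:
f = 639 (f = 540 + 99 = 639)
(z + f)/(-49479 + 8088) = (47531 + 639)/(-49479 + 8088) = 48170/(-41391) = 48170*(-1/41391) = -48170/41391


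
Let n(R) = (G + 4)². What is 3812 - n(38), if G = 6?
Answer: 3712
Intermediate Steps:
n(R) = 100 (n(R) = (6 + 4)² = 10² = 100)
3812 - n(38) = 3812 - 1*100 = 3812 - 100 = 3712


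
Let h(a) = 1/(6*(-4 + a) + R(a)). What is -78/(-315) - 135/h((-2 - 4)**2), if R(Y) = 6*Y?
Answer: -5783374/105 ≈ -55080.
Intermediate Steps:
h(a) = 1/(-24 + 12*a) (h(a) = 1/(6*(-4 + a) + 6*a) = 1/((-24 + 6*a) + 6*a) = 1/(-24 + 12*a))
-78/(-315) - 135/h((-2 - 4)**2) = -78/(-315) - (-3240 + 1620*(-2 - 4)**2) = -78*(-1/315) - 135/(1/(12*(-2 + (-6)**2))) = 26/105 - 135/(1/(12*(-2 + 36))) = 26/105 - 135/((1/12)/34) = 26/105 - 135/((1/12)*(1/34)) = 26/105 - 135/1/408 = 26/105 - 135*408 = 26/105 - 55080 = -5783374/105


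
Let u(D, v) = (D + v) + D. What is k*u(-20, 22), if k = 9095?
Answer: -163710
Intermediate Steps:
u(D, v) = v + 2*D
k*u(-20, 22) = 9095*(22 + 2*(-20)) = 9095*(22 - 40) = 9095*(-18) = -163710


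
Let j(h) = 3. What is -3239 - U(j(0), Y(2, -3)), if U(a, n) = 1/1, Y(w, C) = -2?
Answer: -3240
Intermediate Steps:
U(a, n) = 1
-3239 - U(j(0), Y(2, -3)) = -3239 - 1*1 = -3239 - 1 = -3240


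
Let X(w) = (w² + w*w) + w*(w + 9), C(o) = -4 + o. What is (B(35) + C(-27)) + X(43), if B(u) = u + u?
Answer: 5973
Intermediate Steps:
X(w) = 2*w² + w*(9 + w) (X(w) = (w² + w²) + w*(9 + w) = 2*w² + w*(9 + w))
B(u) = 2*u
(B(35) + C(-27)) + X(43) = (2*35 + (-4 - 27)) + 3*43*(3 + 43) = (70 - 31) + 3*43*46 = 39 + 5934 = 5973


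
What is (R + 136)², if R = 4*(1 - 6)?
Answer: 13456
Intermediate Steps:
R = -20 (R = 4*(-5) = -20)
(R + 136)² = (-20 + 136)² = 116² = 13456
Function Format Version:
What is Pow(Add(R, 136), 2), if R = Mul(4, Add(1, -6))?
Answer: 13456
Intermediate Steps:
R = -20 (R = Mul(4, -5) = -20)
Pow(Add(R, 136), 2) = Pow(Add(-20, 136), 2) = Pow(116, 2) = 13456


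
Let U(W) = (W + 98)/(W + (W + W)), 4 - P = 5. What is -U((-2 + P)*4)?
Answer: 43/18 ≈ 2.3889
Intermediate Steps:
P = -1 (P = 4 - 1*5 = 4 - 5 = -1)
U(W) = (98 + W)/(3*W) (U(W) = (98 + W)/(W + 2*W) = (98 + W)/((3*W)) = (98 + W)*(1/(3*W)) = (98 + W)/(3*W))
-U((-2 + P)*4) = -(98 + (-2 - 1)*4)/(3*((-2 - 1)*4)) = -(98 - 3*4)/(3*((-3*4))) = -(98 - 12)/(3*(-12)) = -(-1)*86/(3*12) = -1*(-43/18) = 43/18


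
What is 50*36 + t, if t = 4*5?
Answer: 1820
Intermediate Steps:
t = 20
50*36 + t = 50*36 + 20 = 1800 + 20 = 1820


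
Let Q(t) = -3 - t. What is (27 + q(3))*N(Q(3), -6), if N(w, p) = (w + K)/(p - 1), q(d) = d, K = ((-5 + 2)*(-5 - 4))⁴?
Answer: -15943050/7 ≈ -2.2776e+6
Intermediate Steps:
K = 531441 (K = (-3*(-9))⁴ = 27⁴ = 531441)
N(w, p) = (531441 + w)/(-1 + p) (N(w, p) = (w + 531441)/(p - 1) = (531441 + w)/(-1 + p))
(27 + q(3))*N(Q(3), -6) = (27 + 3)*((531441 + (-3 - 1*3))/(-1 - 6)) = 30*((531441 + (-3 - 3))/(-7)) = 30*(-(531441 - 6)/7) = 30*(-⅐*531435) = 30*(-531435/7) = -15943050/7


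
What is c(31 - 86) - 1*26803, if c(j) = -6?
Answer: -26809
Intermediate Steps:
c(31 - 86) - 1*26803 = -6 - 1*26803 = -6 - 26803 = -26809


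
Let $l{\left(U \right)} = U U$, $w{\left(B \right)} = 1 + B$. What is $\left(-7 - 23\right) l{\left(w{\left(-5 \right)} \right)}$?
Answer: $-480$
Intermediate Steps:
$l{\left(U \right)} = U^{2}$
$\left(-7 - 23\right) l{\left(w{\left(-5 \right)} \right)} = \left(-7 - 23\right) \left(1 - 5\right)^{2} = - 30 \left(-4\right)^{2} = \left(-30\right) 16 = -480$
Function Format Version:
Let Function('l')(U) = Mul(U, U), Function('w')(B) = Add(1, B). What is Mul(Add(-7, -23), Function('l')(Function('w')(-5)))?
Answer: -480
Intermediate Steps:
Function('l')(U) = Pow(U, 2)
Mul(Add(-7, -23), Function('l')(Function('w')(-5))) = Mul(Add(-7, -23), Pow(Add(1, -5), 2)) = Mul(-30, Pow(-4, 2)) = Mul(-30, 16) = -480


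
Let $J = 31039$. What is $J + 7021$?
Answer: $38060$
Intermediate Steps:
$J + 7021 = 31039 + 7021 = 38060$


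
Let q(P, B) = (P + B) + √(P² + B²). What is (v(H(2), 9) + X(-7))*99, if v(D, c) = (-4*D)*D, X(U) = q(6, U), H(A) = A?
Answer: -1683 + 99*√85 ≈ -770.26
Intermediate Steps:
q(P, B) = B + P + √(B² + P²) (q(P, B) = (B + P) + √(B² + P²) = B + P + √(B² + P²))
X(U) = 6 + U + √(36 + U²) (X(U) = U + 6 + √(U² + 6²) = U + 6 + √(U² + 36) = U + 6 + √(36 + U²) = 6 + U + √(36 + U²))
v(D, c) = -4*D²
(v(H(2), 9) + X(-7))*99 = (-4*2² + (6 - 7 + √(36 + (-7)²)))*99 = (-4*4 + (6 - 7 + √(36 + 49)))*99 = (-16 + (6 - 7 + √85))*99 = (-16 + (-1 + √85))*99 = (-17 + √85)*99 = -1683 + 99*√85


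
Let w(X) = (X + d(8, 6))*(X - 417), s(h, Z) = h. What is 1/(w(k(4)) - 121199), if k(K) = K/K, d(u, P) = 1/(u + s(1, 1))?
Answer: -9/1094951 ≈ -8.2195e-6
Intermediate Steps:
d(u, P) = 1/(1 + u) (d(u, P) = 1/(u + 1) = 1/(1 + u))
k(K) = 1
w(X) = (-417 + X)*(⅑ + X) (w(X) = (X + 1/(1 + 8))*(X - 417) = (X + 1/9)*(-417 + X) = (X + ⅑)*(-417 + X) = (⅑ + X)*(-417 + X) = (-417 + X)*(⅑ + X))
1/(w(k(4)) - 121199) = 1/((-139/3 + 1² - 3752/9*1) - 121199) = 1/((-139/3 + 1 - 3752/9) - 121199) = 1/(-4160/9 - 121199) = 1/(-1094951/9) = -9/1094951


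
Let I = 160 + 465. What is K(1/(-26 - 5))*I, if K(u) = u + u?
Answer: -1250/31 ≈ -40.323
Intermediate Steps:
I = 625
K(u) = 2*u
K(1/(-26 - 5))*I = (2/(-26 - 5))*625 = (2/(-31))*625 = (2*(-1/31))*625 = -2/31*625 = -1250/31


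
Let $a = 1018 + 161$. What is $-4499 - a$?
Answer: $-5678$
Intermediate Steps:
$a = 1179$
$-4499 - a = -4499 - 1179 = -5678$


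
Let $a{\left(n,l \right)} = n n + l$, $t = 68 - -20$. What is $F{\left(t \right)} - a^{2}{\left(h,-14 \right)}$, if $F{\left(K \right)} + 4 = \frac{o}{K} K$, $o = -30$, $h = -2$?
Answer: $-134$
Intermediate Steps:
$t = 88$ ($t = 68 + 20 = 88$)
$a{\left(n,l \right)} = l + n^{2}$ ($a{\left(n,l \right)} = n^{2} + l = l + n^{2}$)
$F{\left(K \right)} = -34$ ($F{\left(K \right)} = -4 + - \frac{30}{K} K = -4 - 30 = -34$)
$F{\left(t \right)} - a^{2}{\left(h,-14 \right)} = -34 - \left(-14 + \left(-2\right)^{2}\right)^{2} = -34 - \left(-14 + 4\right)^{2} = -34 - \left(-10\right)^{2} = -34 - 100 = -134$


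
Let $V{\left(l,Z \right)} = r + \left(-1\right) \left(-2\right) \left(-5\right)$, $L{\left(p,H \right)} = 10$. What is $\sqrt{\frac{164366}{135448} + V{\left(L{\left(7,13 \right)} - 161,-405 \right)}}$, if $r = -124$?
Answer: $\frac{i \sqrt{152257655523}}{33862} \approx 11.523 i$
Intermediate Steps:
$V{\left(l,Z \right)} = -134$ ($V{\left(l,Z \right)} = -124 + \left(-1\right) \left(-2\right) \left(-5\right) = -124 + 2 \left(-5\right) = -124 - 10 = -134$)
$\sqrt{\frac{164366}{135448} + V{\left(L{\left(7,13 \right)} - 161,-405 \right)}} = \sqrt{\frac{164366}{135448} - 134} = \sqrt{164366 \cdot \frac{1}{135448} - 134} = \sqrt{\frac{82183}{67724} - 134} = \sqrt{- \frac{8992833}{67724}} = \frac{i \sqrt{152257655523}}{33862}$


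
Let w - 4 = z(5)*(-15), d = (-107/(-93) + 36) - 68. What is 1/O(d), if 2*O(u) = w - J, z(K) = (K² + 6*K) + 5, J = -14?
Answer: -1/441 ≈ -0.0022676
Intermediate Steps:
d = -2869/93 (d = (-107*(-1/93) + 36) - 68 = (107/93 + 36) - 68 = 3455/93 - 68 = -2869/93 ≈ -30.849)
z(K) = 5 + K² + 6*K
w = -896 (w = 4 + (5 + 5² + 6*5)*(-15) = 4 + (5 + 25 + 30)*(-15) = 4 + 60*(-15) = 4 - 900 = -896)
O(u) = -441 (O(u) = (-896 - 1*(-14))/2 = (-896 + 14)/2 = (½)*(-882) = -441)
1/O(d) = 1/(-441) = -1/441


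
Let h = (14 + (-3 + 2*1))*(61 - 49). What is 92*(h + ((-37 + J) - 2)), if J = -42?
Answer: 6900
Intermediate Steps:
h = 156 (h = (14 + (-3 + 2))*12 = (14 - 1)*12 = 13*12 = 156)
92*(h + ((-37 + J) - 2)) = 92*(156 + ((-37 - 42) - 2)) = 92*(156 + (-79 - 2)) = 92*(156 - 81) = 92*75 = 6900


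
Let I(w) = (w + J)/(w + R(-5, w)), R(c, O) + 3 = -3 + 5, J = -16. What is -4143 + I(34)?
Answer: -45567/11 ≈ -4142.5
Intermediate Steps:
R(c, O) = -1 (R(c, O) = -3 + (-3 + 5) = -3 + 2 = -1)
I(w) = (-16 + w)/(-1 + w) (I(w) = (w - 16)/(w - 1) = (-16 + w)/(-1 + w))
-4143 + I(34) = -4143 + (-16 + 34)/(-1 + 34) = -4143 + 18/33 = -4143 + (1/33)*18 = -4143 + 6/11 = -45567/11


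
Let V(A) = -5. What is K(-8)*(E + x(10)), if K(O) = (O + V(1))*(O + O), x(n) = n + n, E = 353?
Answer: 77584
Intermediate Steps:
x(n) = 2*n
K(O) = 2*O*(-5 + O) (K(O) = (O - 5)*(O + O) = (-5 + O)*(2*O) = 2*O*(-5 + O))
K(-8)*(E + x(10)) = (2*(-8)*(-5 - 8))*(353 + 2*10) = (2*(-8)*(-13))*(353 + 20) = 208*373 = 77584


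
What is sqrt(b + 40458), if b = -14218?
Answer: 8*sqrt(410) ≈ 161.99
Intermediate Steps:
sqrt(b + 40458) = sqrt(-14218 + 40458) = sqrt(26240) = 8*sqrt(410)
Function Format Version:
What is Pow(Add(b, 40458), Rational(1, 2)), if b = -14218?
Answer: Mul(8, Pow(410, Rational(1, 2))) ≈ 161.99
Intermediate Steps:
Pow(Add(b, 40458), Rational(1, 2)) = Pow(Add(-14218, 40458), Rational(1, 2)) = Pow(26240, Rational(1, 2)) = Mul(8, Pow(410, Rational(1, 2)))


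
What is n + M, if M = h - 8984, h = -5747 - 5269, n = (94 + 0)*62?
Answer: -14172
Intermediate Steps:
n = 5828 (n = 94*62 = 5828)
h = -11016
M = -20000 (M = -11016 - 8984 = -20000)
n + M = 5828 - 20000 = -14172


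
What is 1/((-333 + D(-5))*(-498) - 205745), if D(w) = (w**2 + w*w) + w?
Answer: -1/62321 ≈ -1.6046e-5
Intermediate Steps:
D(w) = w + 2*w**2 (D(w) = (w**2 + w**2) + w = 2*w**2 + w = w + 2*w**2)
1/((-333 + D(-5))*(-498) - 205745) = 1/((-333 - 5*(1 + 2*(-5)))*(-498) - 205745) = 1/((-333 - 5*(1 - 10))*(-498) - 205745) = 1/((-333 - 5*(-9))*(-498) - 205745) = 1/((-333 + 45)*(-498) - 205745) = 1/(-288*(-498) - 205745) = 1/(143424 - 205745) = 1/(-62321) = -1/62321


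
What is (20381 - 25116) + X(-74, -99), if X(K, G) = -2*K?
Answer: -4587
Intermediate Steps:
(20381 - 25116) + X(-74, -99) = (20381 - 25116) - 2*(-74) = -4735 + 148 = -4587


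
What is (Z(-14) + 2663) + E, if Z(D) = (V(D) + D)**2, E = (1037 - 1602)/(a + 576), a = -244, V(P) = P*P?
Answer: 11880719/332 ≈ 35785.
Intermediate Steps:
V(P) = P**2
E = -565/332 (E = (1037 - 1602)/(-244 + 576) = -565/332 ≈ -1.7018)
Z(D) = (D + D**2)**2 (Z(D) = (D**2 + D)**2 = (D + D**2)**2)
(Z(-14) + 2663) + E = ((-14)**2*(1 - 14)**2 + 2663) - 565/332 = (196*(-13)**2 + 2663) - 565/332 = (196*169 + 2663) - 565/332 = (33124 + 2663) - 565/332 = 35787 - 565/332 = 11880719/332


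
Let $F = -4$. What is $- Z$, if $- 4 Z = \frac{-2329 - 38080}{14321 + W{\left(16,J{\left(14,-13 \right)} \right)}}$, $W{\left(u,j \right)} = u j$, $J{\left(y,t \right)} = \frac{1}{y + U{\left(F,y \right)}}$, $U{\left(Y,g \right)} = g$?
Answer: $- \frac{282863}{401004} \approx -0.70539$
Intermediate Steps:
$J{\left(y,t \right)} = \frac{1}{2 y}$ ($J{\left(y,t \right)} = \frac{1}{y + y} = \frac{1}{2 y}$)
$W{\left(u,j \right)} = j u$
$Z = \frac{282863}{401004}$ ($Z = - \frac{\left(-2329 - 38080\right) \frac{1}{14321 + \frac{1}{2 \cdot 14} \cdot 16}}{4} = - \frac{\left(-40409\right) \frac{1}{14321 + \frac{1}{2} \cdot \frac{1}{14} \cdot 16}}{4} = - \frac{\left(-40409\right) \frac{1}{14321 + \frac{1}{28} \cdot 16}}{4} = - \frac{\left(-40409\right) \frac{1}{14321 + \frac{4}{7}}}{4} = - \frac{\left(-40409\right) \frac{1}{\frac{100251}{7}}}{4} = - \frac{\left(-40409\right) \frac{7}{100251}}{4} = \left(- \frac{1}{4}\right) \left(- \frac{282863}{100251}\right) = \frac{282863}{401004} \approx 0.70539$)
$- Z = \left(-1\right) \frac{282863}{401004} = - \frac{282863}{401004}$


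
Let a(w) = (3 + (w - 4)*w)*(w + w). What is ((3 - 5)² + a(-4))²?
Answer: 76176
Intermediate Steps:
a(w) = 2*w*(3 + w*(-4 + w)) (a(w) = (3 + (-4 + w)*w)*(2*w) = (3 + w*(-4 + w))*(2*w) = 2*w*(3 + w*(-4 + w)))
((3 - 5)² + a(-4))² = ((3 - 5)² + 2*(-4)*(3 + (-4)² - 4*(-4)))² = ((-2)² + 2*(-4)*(3 + 16 + 16))² = (4 + 2*(-4)*35)² = (4 - 280)² = (-276)² = 76176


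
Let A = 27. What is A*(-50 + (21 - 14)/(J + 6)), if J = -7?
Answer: -1539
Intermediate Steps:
A*(-50 + (21 - 14)/(J + 6)) = 27*(-50 + (21 - 14)/(-7 + 6)) = 27*(-50 + 7/(-1)) = 27*(-50 + 7*(-1)) = 27*(-50 - 7) = 27*(-57) = -1539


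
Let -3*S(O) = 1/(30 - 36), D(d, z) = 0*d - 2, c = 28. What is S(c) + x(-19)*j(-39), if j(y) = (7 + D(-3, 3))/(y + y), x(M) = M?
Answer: 149/117 ≈ 1.2735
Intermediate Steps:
D(d, z) = -2 (D(d, z) = 0 - 2 = -2)
S(O) = 1/18 (S(O) = -1/(3*(30 - 36)) = -1/3/(-6) = -1/3*(-1/6) = 1/18)
j(y) = 5/(2*y) (j(y) = (7 - 2)/(y + y) = 5/((2*y)) = 5*(1/(2*y)) = 5/(2*y))
S(c) + x(-19)*j(-39) = 1/18 - 95/(2*(-39)) = 1/18 - 95*(-1)/(2*39) = 1/18 - 19*(-5/78) = 1/18 + 95/78 = 149/117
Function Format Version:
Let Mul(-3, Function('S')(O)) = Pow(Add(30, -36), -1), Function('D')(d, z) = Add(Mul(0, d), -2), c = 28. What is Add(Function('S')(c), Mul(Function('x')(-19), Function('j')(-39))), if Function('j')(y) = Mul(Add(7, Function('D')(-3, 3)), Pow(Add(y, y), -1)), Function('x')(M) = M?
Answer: Rational(149, 117) ≈ 1.2735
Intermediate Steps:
Function('D')(d, z) = -2 (Function('D')(d, z) = Add(0, -2) = -2)
Function('S')(O) = Rational(1, 18) (Function('S')(O) = Mul(Rational(-1, 3), Pow(Add(30, -36), -1)) = Mul(Rational(-1, 3), Pow(-6, -1)) = Mul(Rational(-1, 3), Rational(-1, 6)) = Rational(1, 18))
Function('j')(y) = Mul(Rational(5, 2), Pow(y, -1)) (Function('j')(y) = Mul(Add(7, -2), Pow(Add(y, y), -1)) = Mul(5, Pow(Mul(2, y), -1)) = Mul(5, Mul(Rational(1, 2), Pow(y, -1))) = Mul(Rational(5, 2), Pow(y, -1)))
Add(Function('S')(c), Mul(Function('x')(-19), Function('j')(-39))) = Add(Rational(1, 18), Mul(-19, Mul(Rational(5, 2), Pow(-39, -1)))) = Add(Rational(1, 18), Mul(-19, Mul(Rational(5, 2), Rational(-1, 39)))) = Add(Rational(1, 18), Mul(-19, Rational(-5, 78))) = Add(Rational(1, 18), Rational(95, 78)) = Rational(149, 117)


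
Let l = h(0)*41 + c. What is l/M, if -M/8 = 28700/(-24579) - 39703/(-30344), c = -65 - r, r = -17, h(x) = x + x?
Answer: 4474951056/104987237 ≈ 42.624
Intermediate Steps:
h(x) = 2*x
c = -48 (c = -65 - 1*(-17) = -65 + 17 = -48)
M = -104987237/93228147 (M = -8*(28700/(-24579) - 39703/(-30344)) = -8*(28700*(-1/24579) - 39703*(-1/30344)) = -8*(-28700/24579 + 39703/30344) = -8*104987237/745825176 = -104987237/93228147 ≈ -1.1261)
l = -48 (l = (2*0)*41 - 48 = 0*41 - 48 = 0 - 48 = -48)
l/M = -48/(-104987237/93228147) = -48*(-93228147/104987237) = 4474951056/104987237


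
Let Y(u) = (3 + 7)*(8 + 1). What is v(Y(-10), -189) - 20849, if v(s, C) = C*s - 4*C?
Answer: -37103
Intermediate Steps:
Y(u) = 90 (Y(u) = 10*9 = 90)
v(s, C) = -4*C + C*s
v(Y(-10), -189) - 20849 = -189*(-4 + 90) - 20849 = -189*86 - 20849 = -16254 - 20849 = -37103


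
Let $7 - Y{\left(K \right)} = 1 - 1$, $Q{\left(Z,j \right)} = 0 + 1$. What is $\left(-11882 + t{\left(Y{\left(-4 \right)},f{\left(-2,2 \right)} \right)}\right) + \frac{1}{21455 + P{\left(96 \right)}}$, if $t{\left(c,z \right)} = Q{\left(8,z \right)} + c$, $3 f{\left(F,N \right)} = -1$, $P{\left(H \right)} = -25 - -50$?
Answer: $- \frac{255053519}{21480} \approx -11874.0$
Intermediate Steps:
$Q{\left(Z,j \right)} = 1$
$P{\left(H \right)} = 25$ ($P{\left(H \right)} = -25 + 50 = 25$)
$f{\left(F,N \right)} = - \frac{1}{3}$ ($f{\left(F,N \right)} = \frac{1}{3} \left(-1\right) = - \frac{1}{3}$)
$Y{\left(K \right)} = 7$ ($Y{\left(K \right)} = 7 - \left(1 - 1\right) = 7 - 0 = 7 + 0 = 7$)
$t{\left(c,z \right)} = 1 + c$
$\left(-11882 + t{\left(Y{\left(-4 \right)},f{\left(-2,2 \right)} \right)}\right) + \frac{1}{21455 + P{\left(96 \right)}} = \left(-11882 + \left(1 + 7\right)\right) + \frac{1}{21455 + 25} = \left(-11882 + 8\right) + \frac{1}{21480} = -11874 + \frac{1}{21480} = - \frac{255053519}{21480}$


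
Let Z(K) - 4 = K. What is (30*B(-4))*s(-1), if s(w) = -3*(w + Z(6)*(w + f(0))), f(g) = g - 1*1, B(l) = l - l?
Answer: 0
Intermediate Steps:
B(l) = 0
f(g) = -1 + g (f(g) = g - 1 = -1 + g)
Z(K) = 4 + K
s(w) = 30 - 33*w (s(w) = -3*(w + (4 + 6)*(w + (-1 + 0))) = -3*(w + 10*(w - 1)) = -3*(w + 10*(-1 + w)) = -3*(w + (-10 + 10*w)) = -3*(-10 + 11*w) = 30 - 33*w)
(30*B(-4))*s(-1) = (30*0)*(30 - 33*(-1)) = 0*(30 + 33) = 0*63 = 0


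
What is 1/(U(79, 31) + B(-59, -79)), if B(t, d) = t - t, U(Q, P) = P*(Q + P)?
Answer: 1/3410 ≈ 0.00029326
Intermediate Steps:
U(Q, P) = P*(P + Q)
B(t, d) = 0
1/(U(79, 31) + B(-59, -79)) = 1/(31*(31 + 79) + 0) = 1/(31*110 + 0) = 1/(3410 + 0) = 1/3410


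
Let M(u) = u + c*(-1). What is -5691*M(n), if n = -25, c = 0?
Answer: 142275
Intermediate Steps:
M(u) = u (M(u) = u + 0*(-1) = u + 0 = u)
-5691*M(n) = -5691*(-25) = 142275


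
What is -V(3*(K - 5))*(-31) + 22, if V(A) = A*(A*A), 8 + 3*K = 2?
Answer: -287069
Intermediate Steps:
K = -2 (K = -8/3 + (⅓)*2 = -8/3 + ⅔ = -2)
V(A) = A³ (V(A) = A*A² = A³)
-V(3*(K - 5))*(-31) + 22 = -(3*(-2 - 5))³*(-31) + 22 = -(3*(-7))³*(-31) + 22 = -1*(-21)³*(-31) + 22 = -1*(-9261)*(-31) + 22 = 9261*(-31) + 22 = -287091 + 22 = -287069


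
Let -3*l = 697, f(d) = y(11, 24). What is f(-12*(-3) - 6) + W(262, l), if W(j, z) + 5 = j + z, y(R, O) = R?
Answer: 107/3 ≈ 35.667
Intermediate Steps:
f(d) = 11
l = -697/3 (l = -⅓*697 = -697/3 ≈ -232.33)
W(j, z) = -5 + j + z (W(j, z) = -5 + (j + z) = -5 + j + z)
f(-12*(-3) - 6) + W(262, l) = 11 + (-5 + 262 - 697/3) = 11 + 74/3 = 107/3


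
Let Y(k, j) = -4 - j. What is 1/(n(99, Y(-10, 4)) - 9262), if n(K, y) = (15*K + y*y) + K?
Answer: -1/7614 ≈ -0.00013134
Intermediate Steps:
n(K, y) = y**2 + 16*K (n(K, y) = (15*K + y**2) + K = (y**2 + 15*K) + K = y**2 + 16*K)
1/(n(99, Y(-10, 4)) - 9262) = 1/(((-4 - 1*4)**2 + 16*99) - 9262) = 1/(((-4 - 4)**2 + 1584) - 9262) = 1/(((-8)**2 + 1584) - 9262) = 1/((64 + 1584) - 9262) = 1/(1648 - 9262) = 1/(-7614) = -1/7614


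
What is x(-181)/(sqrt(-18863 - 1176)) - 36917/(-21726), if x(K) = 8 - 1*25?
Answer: 36917/21726 + 17*I*sqrt(20039)/20039 ≈ 1.6992 + 0.12009*I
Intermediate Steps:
x(K) = -17 (x(K) = 8 - 25 = -17)
x(-181)/(sqrt(-18863 - 1176)) - 36917/(-21726) = -17/sqrt(-18863 - 1176) - 36917/(-21726) = -17*(-I*sqrt(20039)/20039) - 36917*(-1/21726) = -17*(-I*sqrt(20039)/20039) + 36917/21726 = -(-17)*I*sqrt(20039)/20039 + 36917/21726 = 17*I*sqrt(20039)/20039 + 36917/21726 = 36917/21726 + 17*I*sqrt(20039)/20039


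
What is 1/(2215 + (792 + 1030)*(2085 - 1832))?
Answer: 1/463181 ≈ 2.1590e-6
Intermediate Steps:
1/(2215 + (792 + 1030)*(2085 - 1832)) = 1/(2215 + 1822*253) = 1/(2215 + 460966) = 1/463181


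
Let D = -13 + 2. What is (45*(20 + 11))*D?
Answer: -15345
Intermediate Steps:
D = -11
(45*(20 + 11))*D = (45*(20 + 11))*(-11) = (45*31)*(-11) = 1395*(-11) = -15345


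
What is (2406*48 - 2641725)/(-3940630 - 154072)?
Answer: 2526237/4094702 ≈ 0.61695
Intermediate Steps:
(2406*48 - 2641725)/(-3940630 - 154072) = (115488 - 2641725)/(-4094702) = -2526237*(-1/4094702) = 2526237/4094702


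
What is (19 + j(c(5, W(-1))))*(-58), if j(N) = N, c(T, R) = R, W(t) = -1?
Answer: -1044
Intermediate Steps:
(19 + j(c(5, W(-1))))*(-58) = (19 - 1)*(-58) = 18*(-58) = -1044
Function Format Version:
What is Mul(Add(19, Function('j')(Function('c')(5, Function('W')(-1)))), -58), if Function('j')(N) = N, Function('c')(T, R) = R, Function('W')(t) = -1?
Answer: -1044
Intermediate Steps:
Mul(Add(19, Function('j')(Function('c')(5, Function('W')(-1)))), -58) = Mul(Add(19, -1), -58) = Mul(18, -58) = -1044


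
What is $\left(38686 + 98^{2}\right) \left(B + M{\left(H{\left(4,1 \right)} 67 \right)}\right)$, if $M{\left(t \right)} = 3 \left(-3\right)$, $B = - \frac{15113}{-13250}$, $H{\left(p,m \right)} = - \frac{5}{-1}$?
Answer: $- \frac{502877573}{1325} \approx -3.7953 \cdot 10^{5}$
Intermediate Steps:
$H{\left(p,m \right)} = 5$ ($H{\left(p,m \right)} = \left(-5\right) \left(-1\right) = 5$)
$B = \frac{15113}{13250}$ ($B = \left(-15113\right) \left(- \frac{1}{13250}\right) = \frac{15113}{13250} \approx 1.1406$)
$M{\left(t \right)} = -9$
$\left(38686 + 98^{2}\right) \left(B + M{\left(H{\left(4,1 \right)} 67 \right)}\right) = \left(38686 + 98^{2}\right) \left(\frac{15113}{13250} - 9\right) = \left(38686 + 9604\right) \left(- \frac{104137}{13250}\right) = 48290 \left(- \frac{104137}{13250}\right) = - \frac{502877573}{1325}$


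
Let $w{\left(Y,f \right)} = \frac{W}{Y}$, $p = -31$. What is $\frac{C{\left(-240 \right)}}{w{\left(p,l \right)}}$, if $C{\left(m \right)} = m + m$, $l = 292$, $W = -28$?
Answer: $- \frac{3720}{7} \approx -531.43$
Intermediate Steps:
$C{\left(m \right)} = 2 m$
$w{\left(Y,f \right)} = - \frac{28}{Y}$
$\frac{C{\left(-240 \right)}}{w{\left(p,l \right)}} = \frac{2 \left(-240\right)}{\left(-28\right) \frac{1}{-31}} = - \frac{480}{\left(-28\right) \left(- \frac{1}{31}\right)} = - \frac{480}{\frac{28}{31}} = \left(-480\right) \frac{31}{28} = - \frac{3720}{7}$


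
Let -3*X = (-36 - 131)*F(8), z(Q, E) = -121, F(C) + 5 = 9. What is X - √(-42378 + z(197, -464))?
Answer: 668/3 - I*√42499 ≈ 222.67 - 206.15*I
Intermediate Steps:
F(C) = 4 (F(C) = -5 + 9 = 4)
X = 668/3 (X = -(-36 - 131)*4/3 = -(-167)*4/3 = -⅓*(-668) = 668/3 ≈ 222.67)
X - √(-42378 + z(197, -464)) = 668/3 - √(-42378 - 121) = 668/3 - √(-42499) = 668/3 - I*√42499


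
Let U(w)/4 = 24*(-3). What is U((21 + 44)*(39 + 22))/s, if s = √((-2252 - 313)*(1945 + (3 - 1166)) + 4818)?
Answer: 48*I*√500253/166751 ≈ 0.2036*I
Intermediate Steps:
U(w) = -288 (U(w) = 4*(24*(-3)) = 4*(-72) = -288)
s = 2*I*√500253 (s = √(-2565*(1945 - 1163) + 4818) = √(-2565*782 + 4818) = √(-2005830 + 4818) = √(-2001012) = 2*I*√500253 ≈ 1414.6*I)
U((21 + 44)*(39 + 22))/s = -288*(-I*√500253/1000506) = -(-48)*I*√500253/166751 = 48*I*√500253/166751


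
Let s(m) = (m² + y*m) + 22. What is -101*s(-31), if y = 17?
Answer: -46056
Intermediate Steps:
s(m) = 22 + m² + 17*m (s(m) = (m² + 17*m) + 22 = 22 + m² + 17*m)
-101*s(-31) = -101*(22 + (-31)² + 17*(-31)) = -101*(22 + 961 - 527) = -101*456 = -46056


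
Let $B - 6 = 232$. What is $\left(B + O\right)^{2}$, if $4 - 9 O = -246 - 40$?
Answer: $\frac{5914624}{81} \approx 73020.0$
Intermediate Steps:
$O = \frac{290}{9}$ ($O = \frac{4}{9} - \frac{-246 - 40}{9} = \frac{4}{9} - - \frac{286}{9} = \frac{4}{9} + \frac{286}{9} = \frac{290}{9} \approx 32.222$)
$B = 238$ ($B = 6 + 232 = 238$)
$\left(B + O\right)^{2} = \left(238 + \frac{290}{9}\right)^{2} = \left(\frac{2432}{9}\right)^{2} = \frac{5914624}{81}$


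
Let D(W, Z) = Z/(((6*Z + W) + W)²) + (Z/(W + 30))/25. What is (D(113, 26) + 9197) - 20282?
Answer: -222415387251/20064550 ≈ -11085.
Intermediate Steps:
D(W, Z) = Z/(2*W + 6*Z)² + Z/(25*(30 + W)) (D(W, Z) = Z/(((W + 6*Z) + W)²) + (Z/(30 + W))*(1/25) = Z/((2*W + 6*Z)²) + Z/(25*(30 + W)) = Z/(2*W + 6*Z)² + Z/(25*(30 + W)))
(D(113, 26) + 9197) - 20282 = ((1/100)*26*(750 + 4*(113 + 3*26)² + 25*113)/((30 + 113)*(113 + 3*26)²) + 9197) - 20282 = ((1/100)*26*(750 + 4*(113 + 78)² + 2825)/(143*(113 + 78)²) + 9197) - 20282 = ((1/100)*26*(1/143)*(750 + 4*191² + 2825)/191² + 9197) - 20282 = ((1/100)*26*(1/143)*(1/36481)*(750 + 4*36481 + 2825) + 9197) - 20282 = ((1/100)*26*(1/143)*(1/36481)*(750 + 145924 + 2825) + 9197) - 20282 = ((1/100)*26*(1/143)*(1/36481)*149499 + 9197) - 20282 = (149499/20064550 + 9197) - 20282 = 184533815849/20064550 - 20282 = -222415387251/20064550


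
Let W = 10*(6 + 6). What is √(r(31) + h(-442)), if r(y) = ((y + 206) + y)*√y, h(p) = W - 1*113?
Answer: √(7 + 268*√31) ≈ 38.719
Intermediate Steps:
W = 120 (W = 10*12 = 120)
h(p) = 7 (h(p) = 120 - 1*113 = 120 - 113 = 7)
r(y) = √y*(206 + 2*y) (r(y) = ((206 + y) + y)*√y = (206 + 2*y)*√y = √y*(206 + 2*y))
√(r(31) + h(-442)) = √(2*√31*(103 + 31) + 7) = √(2*√31*134 + 7) = √(268*√31 + 7) = √(7 + 268*√31)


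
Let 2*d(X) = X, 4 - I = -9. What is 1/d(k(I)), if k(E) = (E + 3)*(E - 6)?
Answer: 1/56 ≈ 0.017857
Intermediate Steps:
I = 13 (I = 4 - 1*(-9) = 4 + 9 = 13)
k(E) = (-6 + E)*(3 + E) (k(E) = (3 + E)*(-6 + E) = (-6 + E)*(3 + E))
d(X) = X/2
1/d(k(I)) = 1/((-18 + 13² - 3*13)/2) = 1/((-18 + 169 - 39)/2) = 1/((½)*112) = 1/56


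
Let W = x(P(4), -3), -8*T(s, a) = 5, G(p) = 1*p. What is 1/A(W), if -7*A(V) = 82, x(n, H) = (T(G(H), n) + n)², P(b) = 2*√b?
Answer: -7/82 ≈ -0.085366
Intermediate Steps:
G(p) = p
T(s, a) = -5/8 (T(s, a) = -⅛*5 = -5/8)
x(n, H) = (-5/8 + n)²
W = 729/64 (W = (-5 + 8*(2*√4))²/64 = (-5 + 8*(2*2))²/64 = (-5 + 8*4)²/64 = (-5 + 32)²/64 = (1/64)*27² = (1/64)*729 = 729/64 ≈ 11.391)
A(V) = -82/7 (A(V) = -⅐*82 = -82/7)
1/A(W) = 1/(-82/7) = -7/82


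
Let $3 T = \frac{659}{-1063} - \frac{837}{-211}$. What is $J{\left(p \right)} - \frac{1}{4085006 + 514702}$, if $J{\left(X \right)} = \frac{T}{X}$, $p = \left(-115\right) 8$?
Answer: $- \frac{35974344266}{29660866310265} \approx -0.0012129$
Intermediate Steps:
$T = \frac{750682}{672879}$ ($T = \frac{\frac{659}{-1063} - \frac{837}{-211}}{3} = \frac{659 \left(- \frac{1}{1063}\right) - - \frac{837}{211}}{3} = \frac{- \frac{659}{1063} + \frac{837}{211}}{3} = \frac{1}{3} \cdot \frac{750682}{224293} = \frac{750682}{672879} \approx 1.1156$)
$p = -920$
$J{\left(X \right)} = \frac{750682}{672879 X}$
$J{\left(p \right)} - \frac{1}{4085006 + 514702} = \frac{750682}{672879 \left(-920\right)} - \frac{1}{4085006 + 514702} = \frac{750682}{672879} \left(- \frac{1}{920}\right) - \frac{1}{4599708} = - \frac{375341}{309524340} - \frac{1}{4599708} = - \frac{35974344266}{29660866310265}$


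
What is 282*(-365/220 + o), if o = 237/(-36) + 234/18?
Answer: 14758/11 ≈ 1341.6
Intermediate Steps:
o = 77/12 (o = 237*(-1/36) + 234*(1/18) = -79/12 + 13 = 77/12 ≈ 6.4167)
282*(-365/220 + o) = 282*(-365/220 + 77/12) = 282*(-365*1/220 + 77/12) = 282*(-73/44 + 77/12) = 282*(157/33) = 14758/11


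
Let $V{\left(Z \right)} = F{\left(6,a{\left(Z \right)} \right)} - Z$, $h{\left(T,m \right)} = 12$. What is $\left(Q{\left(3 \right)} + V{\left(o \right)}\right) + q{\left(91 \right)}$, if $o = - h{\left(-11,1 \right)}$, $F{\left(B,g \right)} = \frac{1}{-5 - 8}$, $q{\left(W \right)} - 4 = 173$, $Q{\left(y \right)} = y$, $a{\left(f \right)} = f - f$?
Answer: $\frac{2495}{13} \approx 191.92$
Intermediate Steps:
$a{\left(f \right)} = 0$
$q{\left(W \right)} = 177$ ($q{\left(W \right)} = 4 + 173 = 177$)
$F{\left(B,g \right)} = - \frac{1}{13}$ ($F{\left(B,g \right)} = \frac{1}{-13} = - \frac{1}{13}$)
$o = -12$ ($o = \left(-1\right) 12 = -12$)
$V{\left(Z \right)} = - \frac{1}{13} - Z$
$\left(Q{\left(3 \right)} + V{\left(o \right)}\right) + q{\left(91 \right)} = \left(3 - - \frac{155}{13}\right) + 177 = \left(3 + \left(- \frac{1}{13} + 12\right)\right) + 177 = \left(3 + \frac{155}{13}\right) + 177 = \frac{194}{13} + 177 = \frac{2495}{13}$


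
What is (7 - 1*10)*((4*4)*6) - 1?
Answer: -289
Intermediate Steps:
(7 - 1*10)*((4*4)*6) - 1 = (7 - 10)*(16*6) - 1 = -3*96 - 1 = -288 - 1 = -289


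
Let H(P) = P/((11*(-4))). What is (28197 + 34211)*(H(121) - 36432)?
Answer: -2273819878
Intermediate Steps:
H(P) = -P/44 (H(P) = P/(-44) = P*(-1/44) = -P/44)
(28197 + 34211)*(H(121) - 36432) = (28197 + 34211)*(-1/44*121 - 36432) = 62408*(-11/4 - 36432) = 62408*(-145739/4) = -2273819878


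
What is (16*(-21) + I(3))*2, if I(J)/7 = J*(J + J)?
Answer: -420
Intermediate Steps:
I(J) = 14*J² (I(J) = 7*(J*(J + J)) = 7*(J*(2*J)) = 7*(2*J²) = 14*J²)
(16*(-21) + I(3))*2 = (16*(-21) + 14*3²)*2 = (-336 + 14*9)*2 = (-336 + 126)*2 = -210*2 = -420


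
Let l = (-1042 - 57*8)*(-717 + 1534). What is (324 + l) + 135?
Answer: -1223407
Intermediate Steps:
l = -1223866 (l = (-1042 - 456)*817 = -1498*817 = -1223866)
(324 + l) + 135 = (324 - 1223866) + 135 = -1223542 + 135 = -1223407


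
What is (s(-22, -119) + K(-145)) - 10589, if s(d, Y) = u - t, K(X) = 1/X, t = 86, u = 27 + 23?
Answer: -1540626/145 ≈ -10625.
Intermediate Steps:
u = 50
s(d, Y) = -36 (s(d, Y) = 50 - 1*86 = 50 - 86 = -36)
(s(-22, -119) + K(-145)) - 10589 = (-36 + 1/(-145)) - 10589 = (-36 - 1/145) - 10589 = -5221/145 - 10589 = -1540626/145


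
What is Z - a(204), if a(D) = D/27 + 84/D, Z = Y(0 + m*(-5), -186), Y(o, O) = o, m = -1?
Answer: -454/153 ≈ -2.9673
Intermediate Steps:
Z = 5 (Z = 0 - 1*(-5) = 0 + 5 = 5)
a(D) = 84/D + D/27 (a(D) = D*(1/27) + 84/D = D/27 + 84/D = 84/D + D/27)
Z - a(204) = 5 - (84/204 + (1/27)*204) = 5 - (84*(1/204) + 68/9) = 5 - (7/17 + 68/9) = 5 - 1*1219/153 = 5 - 1219/153 = -454/153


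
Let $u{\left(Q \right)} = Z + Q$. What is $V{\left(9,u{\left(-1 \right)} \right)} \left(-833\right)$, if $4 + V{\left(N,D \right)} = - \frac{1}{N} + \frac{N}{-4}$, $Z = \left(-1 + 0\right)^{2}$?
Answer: $\frac{190757}{36} \approx 5298.8$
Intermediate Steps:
$Z = 1$ ($Z = \left(-1\right)^{2} = 1$)
$u{\left(Q \right)} = 1 + Q$
$V{\left(N,D \right)} = -4 - \frac{1}{N} - \frac{N}{4}$ ($V{\left(N,D \right)} = -4 + \left(- \frac{1}{N} + \frac{N}{-4}\right) = -4 + \left(- \frac{1}{N} + N \left(- \frac{1}{4}\right)\right) = -4 - \left(\frac{1}{N} + \frac{N}{4}\right) = -4 - \frac{1}{N} - \frac{N}{4}$)
$V{\left(9,u{\left(-1 \right)} \right)} \left(-833\right) = \left(-4 - \frac{1}{9} - \frac{9}{4}\right) \left(-833\right) = \left(- \frac{229}{36}\right) \left(-833\right) = \frac{190757}{36}$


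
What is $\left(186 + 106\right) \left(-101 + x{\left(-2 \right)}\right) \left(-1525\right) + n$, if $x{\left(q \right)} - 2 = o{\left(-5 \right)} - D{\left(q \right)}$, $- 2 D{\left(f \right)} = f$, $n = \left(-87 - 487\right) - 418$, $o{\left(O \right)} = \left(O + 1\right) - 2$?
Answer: $47200808$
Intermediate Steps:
$o{\left(O \right)} = -1 + O$ ($o{\left(O \right)} = \left(1 + O\right) - 2 = -1 + O$)
$n = -992$ ($n = -574 - 418 = -992$)
$D{\left(f \right)} = - \frac{f}{2}$
$x{\left(q \right)} = -4 + \frac{q}{2}$ ($x{\left(q \right)} = 2 - \left(6 - \frac{q}{2}\right) = 2 + \left(-6 + \frac{q}{2}\right) = -4 + \frac{q}{2}$)
$\left(186 + 106\right) \left(-101 + x{\left(-2 \right)}\right) \left(-1525\right) + n = \left(186 + 106\right) \left(-101 + \left(-4 + \frac{1}{2} \left(-2\right)\right)\right) \left(-1525\right) - 992 = 292 \left(-101 - 5\right) \left(-1525\right) - 992 = 292 \left(-106\right) \left(-1525\right) - 992 = \left(-30952\right) \left(-1525\right) - 992 = 47201800 - 992 = 47200808$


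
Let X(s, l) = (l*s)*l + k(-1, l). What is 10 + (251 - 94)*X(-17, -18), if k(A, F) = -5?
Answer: -865531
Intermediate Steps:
X(s, l) = -5 + s*l**2 (X(s, l) = (l*s)*l - 5 = s*l**2 - 5 = -5 + s*l**2)
10 + (251 - 94)*X(-17, -18) = 10 + (251 - 94)*(-5 - 17*(-18)**2) = 10 + 157*(-5 - 17*324) = 10 + 157*(-5 - 5508) = 10 + 157*(-5513) = 10 - 865541 = -865531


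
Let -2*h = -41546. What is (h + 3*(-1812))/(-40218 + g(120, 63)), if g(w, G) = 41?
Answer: -15337/40177 ≈ -0.38174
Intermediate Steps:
h = 20773 (h = -½*(-41546) = 20773)
(h + 3*(-1812))/(-40218 + g(120, 63)) = (20773 + 3*(-1812))/(-40218 + 41) = (20773 - 5436)/(-40177) = 15337*(-1/40177) = -15337/40177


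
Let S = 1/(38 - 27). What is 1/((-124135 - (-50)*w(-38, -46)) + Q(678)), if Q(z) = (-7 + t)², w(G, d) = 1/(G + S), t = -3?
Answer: -417/51723145 ≈ -8.0622e-6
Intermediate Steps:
S = 1/11 ≈ 0.090909
w(G, d) = 1/(1/11 + G) (w(G, d) = 1/(G + 1/11) = 1/(1/11 + G))
Q(z) = 100 (Q(z) = (-7 - 3)² = (-10)² = 100)
1/((-124135 - (-50)*w(-38, -46)) + Q(678)) = 1/((-124135 - (-50)*11/(1 + 11*(-38))) + 100) = 1/((-124135 - (-50)*11/(1 - 418)) + 100) = 1/((-124135 - (-50)*11/(-417)) + 100) = 1/((-124135 - (-50)*11*(-1/417)) + 100) = 1/((-124135 - (-50)*(-11)/417) + 100) = 1/((-124135 - 1*550/417) + 100) = 1/((-124135 - 550/417) + 100) = 1/(-51764845/417 + 100) = 1/(-51723145/417) = -417/51723145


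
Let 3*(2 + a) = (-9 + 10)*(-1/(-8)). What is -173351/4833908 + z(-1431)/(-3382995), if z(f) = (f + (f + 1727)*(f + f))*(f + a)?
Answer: -559861107085477/1557436818520 ≈ -359.48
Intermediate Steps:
a = -47/24 (a = -2 + ((-9 + 10)*(-1/(-8)))/3 = -2 + (1*(-1*(-1/8)))/3 = -2 + (1*(1/8))/3 = -2 + (1/3)*(1/8) = -2 + 1/24 = -47/24 ≈ -1.9583)
z(f) = (-47/24 + f)*(f + 2*f*(1727 + f)) (z(f) = (f + (f + 1727)*(f + f))*(f - 47/24) = (f + (1727 + f)*(2*f))*(-47/24 + f) = (f + 2*f*(1727 + f))*(-47/24 + f) = (-47/24 + f)*(f + 2*f*(1727 + f)))
-173351/4833908 + z(-1431)/(-3382995) = -173351/4833908 + ((1/24)*(-1431)*(-162385 + 48*(-1431)**2 + 82826*(-1431)))/(-3382995) = -173351*1/4833908 + ((1/24)*(-1431)*(-162385 + 48*2047761 - 118524006))*(-1/3382995) = -173351/4833908 + ((1/24)*(-1431)*(-162385 + 98292528 - 118524006))*(-1/3382995) = -173351/4833908 + ((1/24)*(-1431)*(-20393863))*(-1/3382995) = -173351/4833908 + (9727872651/8)*(-1/3382995) = -173351/4833908 - 463232031/1288760 = -559861107085477/1557436818520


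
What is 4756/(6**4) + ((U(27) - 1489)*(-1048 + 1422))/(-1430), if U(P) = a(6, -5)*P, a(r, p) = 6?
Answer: 7386401/21060 ≈ 350.73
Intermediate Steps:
U(P) = 6*P
4756/(6**4) + ((U(27) - 1489)*(-1048 + 1422))/(-1430) = 4756/(6**4) + ((6*27 - 1489)*(-1048 + 1422))/(-1430) = 4756/1296 + ((162 - 1489)*374)*(-1/1430) = 4756*(1/1296) - 1327*374*(-1/1430) = 1189/324 - 496298*(-1/1430) = 1189/324 + 22559/65 = 7386401/21060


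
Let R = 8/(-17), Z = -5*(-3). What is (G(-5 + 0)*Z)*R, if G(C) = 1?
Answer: -120/17 ≈ -7.0588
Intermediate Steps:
Z = 15
R = -8/17 (R = 8*(-1/17) = -8/17 ≈ -0.47059)
(G(-5 + 0)*Z)*R = (1*15)*(-8/17) = 15*(-8/17) = -120/17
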